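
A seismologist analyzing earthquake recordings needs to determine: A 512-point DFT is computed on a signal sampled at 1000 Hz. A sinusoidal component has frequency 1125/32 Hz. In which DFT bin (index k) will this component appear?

DFT frequency resolution = f_s/N = 1000/512 = 125/64 Hz
Bin index k = f_signal / resolution = 1125/32 / 125/64 = 18
The signal frequency 1125/32 Hz falls in DFT bin k = 18.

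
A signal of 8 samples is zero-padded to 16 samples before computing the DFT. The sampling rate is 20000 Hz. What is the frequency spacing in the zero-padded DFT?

Original DFT: N = 8, resolution = f_s/N = 20000/8 = 2500 Hz
Zero-padded DFT: N = 16, resolution = f_s/N = 20000/16 = 1250 Hz
Zero-padding interpolates the spectrum (finer frequency grid)
but does NOT improve the true spectral resolution (ability to resolve close frequencies).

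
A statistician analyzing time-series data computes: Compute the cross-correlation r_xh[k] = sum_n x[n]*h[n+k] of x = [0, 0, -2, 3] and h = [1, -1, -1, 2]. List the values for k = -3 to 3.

Both sequences indexed from 0 and zero outside their support.
Lags with overlap: k = -3 to 3.
  r_xh[-3] = x[3]*h[0] = 3
  r_xh[-2] = x[2]*h[0] + x[3]*h[1] = -5
  r_xh[-1] = x[1]*h[0] + x[2]*h[1] + x[3]*h[2] = -1
  r_xh[0] = x[0]*h[0] + x[1]*h[1] + x[2]*h[2] + x[3]*h[3] = 8
  r_xh[1] = x[0]*h[1] + x[1]*h[2] + x[2]*h[3] = -4
  r_xh[2] = x[0]*h[2] + x[1]*h[3] = 0
  r_xh[3] = x[0]*h[3] = 0
r_xh = [3, -5, -1, 8, -4, 0, 0] (for k = -3, ..., 3)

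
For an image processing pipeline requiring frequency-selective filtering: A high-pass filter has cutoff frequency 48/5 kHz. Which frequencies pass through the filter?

A high-pass filter passes all frequencies above the cutoff frequency 48/5 kHz and attenuates lower frequencies.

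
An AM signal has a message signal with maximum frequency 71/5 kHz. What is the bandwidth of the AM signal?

In AM (double-sideband), the bandwidth is twice the message frequency.
BW = 2 * f_m = 2 * 71/5 kHz = 142/5 kHz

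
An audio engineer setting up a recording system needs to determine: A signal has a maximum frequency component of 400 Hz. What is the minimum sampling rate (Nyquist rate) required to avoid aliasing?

By the Nyquist-Shannon sampling theorem,
the minimum sampling rate (Nyquist rate) must be at least 2 * f_max.
Nyquist rate = 2 * 400 Hz = 800 Hz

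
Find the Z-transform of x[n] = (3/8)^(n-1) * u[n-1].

Time-shifting property: if X(z) = Z{x[n]}, then Z{x[n-d]} = z^(-d) * X(z)
X(z) = z/(z - 3/8) for x[n] = (3/8)^n * u[n]
Z{x[n-1]} = z^(-1) * z/(z - 3/8) = 1/(z - 3/8)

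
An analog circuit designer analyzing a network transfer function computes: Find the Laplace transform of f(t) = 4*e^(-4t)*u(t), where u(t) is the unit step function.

Standard Laplace transform pair:
e^(-at)*u(t) <-> 1/(s+a)
With a = 4: L{4*e^(-4t)*u(t)} = 4/(s+4), ROC: Re(s) > -4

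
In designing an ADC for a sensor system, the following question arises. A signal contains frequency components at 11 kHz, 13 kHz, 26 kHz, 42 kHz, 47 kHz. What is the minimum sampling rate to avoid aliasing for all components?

The highest frequency component is f_max = 47 kHz.
Nyquist rate = 2 * f_max = 2 * 47 kHz = 94 kHz.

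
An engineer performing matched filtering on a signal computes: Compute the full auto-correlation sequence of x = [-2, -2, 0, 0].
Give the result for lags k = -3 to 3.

r_xx[k] = sum_m x[m]*x[m+k], indexed from 0, for k = -3 to 3:
  r_xx[-3] = x[3]*x[0] = 0
  r_xx[-2] = x[2]*x[0] + x[3]*x[1] = 0
  r_xx[-1] = x[1]*x[0] + x[2]*x[1] + x[3]*x[2] = 4
  r_xx[0] = x[0]*x[0] + x[1]*x[1] + x[2]*x[2] + x[3]*x[3] = 8
  r_xx[1] = x[0]*x[1] + x[1]*x[2] + x[2]*x[3] = 4
  r_xx[2] = x[0]*x[2] + x[1]*x[3] = 0
  r_xx[3] = x[0]*x[3] = 0
r_xx = [0, 0, 4, 8, 4, 0, 0]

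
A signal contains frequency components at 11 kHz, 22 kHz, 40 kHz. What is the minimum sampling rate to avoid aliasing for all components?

The highest frequency component is f_max = 40 kHz.
Nyquist rate = 2 * f_max = 2 * 40 kHz = 80 kHz.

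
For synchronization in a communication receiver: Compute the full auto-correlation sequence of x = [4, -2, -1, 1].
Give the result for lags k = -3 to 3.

r_xx[k] = sum_m x[m]*x[m+k], indexed from 0, for k = -3 to 3:
  r_xx[-3] = x[3]*x[0] = 4
  r_xx[-2] = x[2]*x[0] + x[3]*x[1] = -6
  r_xx[-1] = x[1]*x[0] + x[2]*x[1] + x[3]*x[2] = -7
  r_xx[0] = x[0]*x[0] + x[1]*x[1] + x[2]*x[2] + x[3]*x[3] = 22
  r_xx[1] = x[0]*x[1] + x[1]*x[2] + x[2]*x[3] = -7
  r_xx[2] = x[0]*x[2] + x[1]*x[3] = -6
  r_xx[3] = x[0]*x[3] = 4
r_xx = [4, -6, -7, 22, -7, -6, 4]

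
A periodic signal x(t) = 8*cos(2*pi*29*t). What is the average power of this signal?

Average power of A*cos(wt) is A^2/2.
P = 8^2 / 2 = 64/2 = 32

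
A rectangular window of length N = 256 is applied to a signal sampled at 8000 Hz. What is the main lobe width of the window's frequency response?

For a rectangular window of length N,
the main lobe width in frequency is 2*f_s/N.
= 2*8000/256 = 125/2 Hz
This determines the minimum frequency separation for resolving two sinusoids.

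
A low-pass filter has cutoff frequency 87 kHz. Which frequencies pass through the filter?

A low-pass filter passes all frequencies below the cutoff frequency 87 kHz and attenuates higher frequencies.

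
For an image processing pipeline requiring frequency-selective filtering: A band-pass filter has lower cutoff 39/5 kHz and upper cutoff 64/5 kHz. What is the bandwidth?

Bandwidth = f_high - f_low
= 64/5 kHz - 39/5 kHz = 5 kHz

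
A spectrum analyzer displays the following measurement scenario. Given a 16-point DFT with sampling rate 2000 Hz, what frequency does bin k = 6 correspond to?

The frequency of DFT bin k is: f_k = k * f_s / N
f_6 = 6 * 2000 / 16 = 750 Hz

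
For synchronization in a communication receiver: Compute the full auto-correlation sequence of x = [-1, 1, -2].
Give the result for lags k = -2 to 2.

r_xx[k] = sum_m x[m]*x[m+k], indexed from 0, for k = -2 to 2:
  r_xx[-2] = x[2]*x[0] = 2
  r_xx[-1] = x[1]*x[0] + x[2]*x[1] = -3
  r_xx[0] = x[0]*x[0] + x[1]*x[1] + x[2]*x[2] = 6
  r_xx[1] = x[0]*x[1] + x[1]*x[2] = -3
  r_xx[2] = x[0]*x[2] = 2
r_xx = [2, -3, 6, -3, 2]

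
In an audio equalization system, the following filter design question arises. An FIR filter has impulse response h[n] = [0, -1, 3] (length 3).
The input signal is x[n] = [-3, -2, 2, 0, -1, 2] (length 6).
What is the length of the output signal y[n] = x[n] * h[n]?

For linear convolution, the output length is:
len(y) = len(x) + len(h) - 1 = 6 + 3 - 1 = 8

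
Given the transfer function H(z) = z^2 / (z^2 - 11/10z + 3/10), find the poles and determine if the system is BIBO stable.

Poles are roots of the denominator: z^2 - 11/10z + 3/10 = 0.
Quadratic formula: z = [-(-11/10) +/- sqrt((-11/10)^2 - 4*(3/10))] / 2
Discriminant = 121/100 - 6/5 = 1/100; sqrt = 1/10.
z = (11/10 +/- 1/10) / 2 => z = 3/5 or z = 1/2.
|p1| = 1/2, |p2| = 3/5.
For BIBO stability, all poles must lie inside the unit circle (|p| < 1).
System is STABLE since both |p| < 1.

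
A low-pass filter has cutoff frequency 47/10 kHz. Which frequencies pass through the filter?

A low-pass filter passes all frequencies below the cutoff frequency 47/10 kHz and attenuates higher frequencies.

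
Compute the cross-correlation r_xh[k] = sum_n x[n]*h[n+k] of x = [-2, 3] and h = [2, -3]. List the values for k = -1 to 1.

Both sequences indexed from 0 and zero outside their support.
Lags with overlap: k = -1 to 1.
  r_xh[-1] = x[1]*h[0] = 6
  r_xh[0] = x[0]*h[0] + x[1]*h[1] = -13
  r_xh[1] = x[0]*h[1] = 6
r_xh = [6, -13, 6] (for k = -1, ..., 1)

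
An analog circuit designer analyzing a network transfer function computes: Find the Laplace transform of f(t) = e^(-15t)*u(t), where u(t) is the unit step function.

Standard Laplace transform pair:
e^(-at)*u(t) <-> 1/(s+a)
With a = 15: L{e^(-15t)*u(t)} = 1/(s+15), ROC: Re(s) > -15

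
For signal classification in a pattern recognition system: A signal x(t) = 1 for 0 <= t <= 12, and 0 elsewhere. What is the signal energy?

Energy = integral of |x(t)|^2 dt over the signal duration
= 1^2 * 12 = 1 * 12 = 12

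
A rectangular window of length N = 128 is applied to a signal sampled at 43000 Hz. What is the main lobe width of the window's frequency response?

For a rectangular window of length N,
the main lobe width in frequency is 2*f_s/N.
= 2*43000/128 = 5375/8 Hz
This determines the minimum frequency separation for resolving two sinusoids.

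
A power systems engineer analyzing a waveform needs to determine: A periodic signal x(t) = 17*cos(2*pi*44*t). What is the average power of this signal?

Average power of A*cos(wt) is A^2/2.
P = 17^2 / 2 = 289/2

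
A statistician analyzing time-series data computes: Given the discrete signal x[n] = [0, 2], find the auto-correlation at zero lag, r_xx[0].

The auto-correlation at zero lag r_xx[0] equals the signal energy.
r_xx[0] = sum of x[n]^2 = 0^2 + 2^2
= 0 + 4 = 4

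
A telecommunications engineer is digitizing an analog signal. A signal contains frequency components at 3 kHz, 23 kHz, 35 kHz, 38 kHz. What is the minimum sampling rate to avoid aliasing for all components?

The highest frequency component is f_max = 38 kHz.
Nyquist rate = 2 * f_max = 2 * 38 kHz = 76 kHz.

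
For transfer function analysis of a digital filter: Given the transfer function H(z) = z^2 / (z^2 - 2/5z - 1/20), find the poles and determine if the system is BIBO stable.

Poles are roots of the denominator: z^2 - 2/5z - 1/20 = 0.
Quadratic formula: z = [-(-2/5) +/- sqrt((-2/5)^2 - 4*(-1/20))] / 2
Discriminant = 4/25 + 1/5 = 9/25; sqrt = 3/5.
z = (2/5 +/- 3/5) / 2 => z = 1/2 or z = -1/10.
|p1| = 1/2, |p2| = 1/10.
For BIBO stability, all poles must lie inside the unit circle (|p| < 1).
System is STABLE since both |p| < 1.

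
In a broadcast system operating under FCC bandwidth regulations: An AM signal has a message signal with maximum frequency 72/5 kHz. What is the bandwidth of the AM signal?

In AM (double-sideband), the bandwidth is twice the message frequency.
BW = 2 * f_m = 2 * 72/5 kHz = 144/5 kHz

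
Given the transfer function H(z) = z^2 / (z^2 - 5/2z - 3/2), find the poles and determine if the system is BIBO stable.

Poles are roots of the denominator: z^2 - 5/2z - 3/2 = 0.
Quadratic formula: z = [-(-5/2) +/- sqrt((-5/2)^2 - 4*(-3/2))] / 2
Discriminant = 25/4 + 6 = 49/4; sqrt = 7/2.
z = (5/2 +/- 7/2) / 2 => z = 3 or z = -1/2.
|p1| = 3, |p2| = 1/2.
For BIBO stability, all poles must lie inside the unit circle (|p| < 1).
System is UNSTABLE since at least one |p| >= 1.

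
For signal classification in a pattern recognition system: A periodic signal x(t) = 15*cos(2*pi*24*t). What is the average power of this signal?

Average power of A*cos(wt) is A^2/2.
P = 15^2 / 2 = 225/2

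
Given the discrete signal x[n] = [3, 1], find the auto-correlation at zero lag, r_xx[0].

The auto-correlation at zero lag r_xx[0] equals the signal energy.
r_xx[0] = sum of x[n]^2 = 3^2 + 1^2
= 9 + 1 = 10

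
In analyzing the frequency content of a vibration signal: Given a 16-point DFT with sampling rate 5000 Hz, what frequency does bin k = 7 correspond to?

The frequency of DFT bin k is: f_k = k * f_s / N
f_7 = 7 * 5000 / 16 = 4375/2 Hz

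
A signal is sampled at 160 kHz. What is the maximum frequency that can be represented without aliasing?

The maximum frequency that can be represented without aliasing
is the Nyquist frequency: f_max = f_s / 2 = 160 kHz / 2 = 80 kHz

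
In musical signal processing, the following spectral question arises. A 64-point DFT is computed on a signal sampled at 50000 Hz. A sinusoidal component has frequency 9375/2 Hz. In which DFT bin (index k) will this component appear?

DFT frequency resolution = f_s/N = 50000/64 = 3125/4 Hz
Bin index k = f_signal / resolution = 9375/2 / 3125/4 = 6
The signal frequency 9375/2 Hz falls in DFT bin k = 6.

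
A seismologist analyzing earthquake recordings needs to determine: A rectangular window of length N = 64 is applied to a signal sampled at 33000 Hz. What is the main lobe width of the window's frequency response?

For a rectangular window of length N,
the main lobe width in frequency is 2*f_s/N.
= 2*33000/64 = 4125/4 Hz
This determines the minimum frequency separation for resolving two sinusoids.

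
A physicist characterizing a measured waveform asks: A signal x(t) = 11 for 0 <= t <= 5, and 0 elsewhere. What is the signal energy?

Energy = integral of |x(t)|^2 dt over the signal duration
= 11^2 * 5 = 121 * 5 = 605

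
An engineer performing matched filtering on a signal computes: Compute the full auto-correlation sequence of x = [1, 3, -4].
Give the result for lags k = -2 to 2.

r_xx[k] = sum_m x[m]*x[m+k], indexed from 0, for k = -2 to 2:
  r_xx[-2] = x[2]*x[0] = -4
  r_xx[-1] = x[1]*x[0] + x[2]*x[1] = -9
  r_xx[0] = x[0]*x[0] + x[1]*x[1] + x[2]*x[2] = 26
  r_xx[1] = x[0]*x[1] + x[1]*x[2] = -9
  r_xx[2] = x[0]*x[2] = -4
r_xx = [-4, -9, 26, -9, -4]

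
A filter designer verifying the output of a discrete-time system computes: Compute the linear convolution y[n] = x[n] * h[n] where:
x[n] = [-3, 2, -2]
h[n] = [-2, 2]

y[n] = sum_k x[k]*h[n-k]. Output length = len(x) + len(h) - 1 = 3 + 2 - 1 = 4.
y[0] = -3*-2 = 6
y[1] = 2*-2 + -3*2 = -10
y[2] = -2*-2 + 2*2 = 8
y[3] = -2*2 = -4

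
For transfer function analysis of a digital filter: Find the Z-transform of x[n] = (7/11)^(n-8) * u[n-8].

Time-shifting property: if X(z) = Z{x[n]}, then Z{x[n-d]} = z^(-d) * X(z)
X(z) = z/(z - 7/11) for x[n] = (7/11)^n * u[n]
Z{x[n-8]} = z^(-8) * z/(z - 7/11) = z^(-7)/(z - 7/11)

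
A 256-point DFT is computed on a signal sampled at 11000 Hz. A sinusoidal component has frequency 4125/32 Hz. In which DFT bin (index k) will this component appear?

DFT frequency resolution = f_s/N = 11000/256 = 1375/32 Hz
Bin index k = f_signal / resolution = 4125/32 / 1375/32 = 3
The signal frequency 4125/32 Hz falls in DFT bin k = 3.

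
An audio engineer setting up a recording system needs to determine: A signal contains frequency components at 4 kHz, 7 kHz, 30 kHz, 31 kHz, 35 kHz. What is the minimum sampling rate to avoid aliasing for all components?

The highest frequency component is f_max = 35 kHz.
Nyquist rate = 2 * f_max = 2 * 35 kHz = 70 kHz.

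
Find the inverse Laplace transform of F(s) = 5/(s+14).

Standard pair: k/(s+a) <-> k*e^(-at)*u(t)
With k=5, a=14: f(t) = 5*e^(-14t)*u(t)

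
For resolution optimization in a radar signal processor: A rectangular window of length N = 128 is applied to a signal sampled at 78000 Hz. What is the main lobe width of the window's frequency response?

For a rectangular window of length N,
the main lobe width in frequency is 2*f_s/N.
= 2*78000/128 = 4875/4 Hz
This determines the minimum frequency separation for resolving two sinusoids.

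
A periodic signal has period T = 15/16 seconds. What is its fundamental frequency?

The fundamental frequency is the reciprocal of the period.
f = 1/T = 1/(15/16) = 16/15 Hz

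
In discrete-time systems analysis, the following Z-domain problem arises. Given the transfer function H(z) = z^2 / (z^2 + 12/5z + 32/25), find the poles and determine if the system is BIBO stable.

Poles are roots of the denominator: z^2 + 12/5z + 32/25 = 0.
Quadratic formula: z = [-(12/5) +/- sqrt((12/5)^2 - 4*(32/25))] / 2
Discriminant = 144/25 - 128/25 = 16/25; sqrt = 4/5.
z = (-12/5 +/- 4/5) / 2 => z = -4/5 or z = -8/5.
|p1| = 8/5, |p2| = 4/5.
For BIBO stability, all poles must lie inside the unit circle (|p| < 1).
System is UNSTABLE since at least one |p| >= 1.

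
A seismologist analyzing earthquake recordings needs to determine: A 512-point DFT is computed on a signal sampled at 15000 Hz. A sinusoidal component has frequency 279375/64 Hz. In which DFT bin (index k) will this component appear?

DFT frequency resolution = f_s/N = 15000/512 = 1875/64 Hz
Bin index k = f_signal / resolution = 279375/64 / 1875/64 = 149
The signal frequency 279375/64 Hz falls in DFT bin k = 149.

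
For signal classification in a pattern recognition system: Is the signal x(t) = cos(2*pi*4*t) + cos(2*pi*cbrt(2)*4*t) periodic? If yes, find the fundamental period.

f1 = 4 Hz, f2 = 4*cbrt(2) Hz
Ratio f2/f1 = cbrt(2), which is irrational.
Since the frequency ratio is irrational, no common period exists.
The signal is not periodic.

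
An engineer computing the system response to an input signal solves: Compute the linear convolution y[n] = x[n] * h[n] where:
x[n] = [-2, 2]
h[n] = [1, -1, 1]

y[n] = sum_k x[k]*h[n-k]. Output length = len(x) + len(h) - 1 = 2 + 3 - 1 = 4.
y[0] = -2*1 = -2
y[1] = 2*1 + -2*-1 = 4
y[2] = 2*-1 + -2*1 = -4
y[3] = 2*1 = 2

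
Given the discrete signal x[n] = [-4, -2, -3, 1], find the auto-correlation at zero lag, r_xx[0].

The auto-correlation at zero lag r_xx[0] equals the signal energy.
r_xx[0] = sum of x[n]^2 = (-4)^2 + (-2)^2 + (-3)^2 + 1^2
= 16 + 4 + 9 + 1 = 30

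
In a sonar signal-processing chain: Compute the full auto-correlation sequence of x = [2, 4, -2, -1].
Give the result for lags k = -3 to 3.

r_xx[k] = sum_m x[m]*x[m+k], indexed from 0, for k = -3 to 3:
  r_xx[-3] = x[3]*x[0] = -2
  r_xx[-2] = x[2]*x[0] + x[3]*x[1] = -8
  r_xx[-1] = x[1]*x[0] + x[2]*x[1] + x[3]*x[2] = 2
  r_xx[0] = x[0]*x[0] + x[1]*x[1] + x[2]*x[2] + x[3]*x[3] = 25
  r_xx[1] = x[0]*x[1] + x[1]*x[2] + x[2]*x[3] = 2
  r_xx[2] = x[0]*x[2] + x[1]*x[3] = -8
  r_xx[3] = x[0]*x[3] = -2
r_xx = [-2, -8, 2, 25, 2, -8, -2]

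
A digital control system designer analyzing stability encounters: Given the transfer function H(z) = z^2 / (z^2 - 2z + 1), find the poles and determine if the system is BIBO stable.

Poles are roots of the denominator: z^2 - 2z + 1 = 0.
Quadratic formula: z = [-(-2) +/- sqrt((-2)^2 - 4*(1))] / 2
Discriminant = 4 - 4 = 0; sqrt = 0.
z = (2 +/- 0) / 2 = 1 (repeated root).
|p1| = 1, |p2| = 1.
For BIBO stability, all poles must lie inside the unit circle (|p| < 1).
System is UNSTABLE since at least one |p| >= 1.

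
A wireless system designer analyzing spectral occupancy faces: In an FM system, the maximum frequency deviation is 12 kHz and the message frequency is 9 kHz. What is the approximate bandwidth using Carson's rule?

Carson's rule: BW = 2*(delta_f + f_m)
= 2*(12 + 9) kHz = 42 kHz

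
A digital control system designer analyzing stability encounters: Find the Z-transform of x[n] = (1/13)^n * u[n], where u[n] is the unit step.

The Z-transform of a^n * u[n] is z/(z-a) for |z| > |a|.
Here a = 1/13, so X(z) = z/(z - (1/13)) = 13z/(13z - 1)
ROC: |z| > 1/13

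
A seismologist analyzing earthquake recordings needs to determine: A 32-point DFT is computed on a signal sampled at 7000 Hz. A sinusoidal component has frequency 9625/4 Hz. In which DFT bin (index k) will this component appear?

DFT frequency resolution = f_s/N = 7000/32 = 875/4 Hz
Bin index k = f_signal / resolution = 9625/4 / 875/4 = 11
The signal frequency 9625/4 Hz falls in DFT bin k = 11.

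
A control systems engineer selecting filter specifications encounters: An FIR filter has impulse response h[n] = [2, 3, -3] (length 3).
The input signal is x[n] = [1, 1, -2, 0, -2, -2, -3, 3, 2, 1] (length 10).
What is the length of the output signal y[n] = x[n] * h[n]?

For linear convolution, the output length is:
len(y) = len(x) + len(h) - 1 = 10 + 3 - 1 = 12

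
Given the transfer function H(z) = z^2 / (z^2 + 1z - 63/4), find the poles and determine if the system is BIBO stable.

Poles are roots of the denominator: z^2 + 1z - 63/4 = 0.
Quadratic formula: z = [-(1) +/- sqrt((1)^2 - 4*(-63/4))] / 2
Discriminant = 1 + 63 = 64; sqrt = 8.
z = (-1 +/- 8) / 2 => z = 7/2 or z = -9/2.
|p1| = 7/2, |p2| = 9/2.
For BIBO stability, all poles must lie inside the unit circle (|p| < 1).
System is UNSTABLE since at least one |p| >= 1.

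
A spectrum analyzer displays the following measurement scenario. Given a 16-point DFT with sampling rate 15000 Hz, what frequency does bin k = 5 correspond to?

The frequency of DFT bin k is: f_k = k * f_s / N
f_5 = 5 * 15000 / 16 = 9375/2 Hz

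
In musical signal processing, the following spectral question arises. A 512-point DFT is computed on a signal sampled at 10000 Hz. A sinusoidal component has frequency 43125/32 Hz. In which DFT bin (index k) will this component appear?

DFT frequency resolution = f_s/N = 10000/512 = 625/32 Hz
Bin index k = f_signal / resolution = 43125/32 / 625/32 = 69
The signal frequency 43125/32 Hz falls in DFT bin k = 69.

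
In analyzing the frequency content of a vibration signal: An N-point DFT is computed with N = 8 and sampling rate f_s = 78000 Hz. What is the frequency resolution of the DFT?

DFT frequency resolution = f_s / N
= 78000 / 8 = 9750 Hz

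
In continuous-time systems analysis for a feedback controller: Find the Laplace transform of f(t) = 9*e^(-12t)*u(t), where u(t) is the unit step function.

Standard Laplace transform pair:
e^(-at)*u(t) <-> 1/(s+a)
With a = 12: L{9*e^(-12t)*u(t)} = 9/(s+12), ROC: Re(s) > -12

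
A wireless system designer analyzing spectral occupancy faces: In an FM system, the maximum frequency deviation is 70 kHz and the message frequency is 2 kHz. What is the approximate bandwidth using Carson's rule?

Carson's rule: BW = 2*(delta_f + f_m)
= 2*(70 + 2) kHz = 144 kHz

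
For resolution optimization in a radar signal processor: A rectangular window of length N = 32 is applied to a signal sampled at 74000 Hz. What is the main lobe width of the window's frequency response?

For a rectangular window of length N,
the main lobe width in frequency is 2*f_s/N.
= 2*74000/32 = 4625 Hz
This determines the minimum frequency separation for resolving two sinusoids.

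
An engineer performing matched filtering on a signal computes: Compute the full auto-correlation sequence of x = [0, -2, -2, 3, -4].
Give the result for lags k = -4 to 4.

r_xx[k] = sum_m x[m]*x[m+k], indexed from 0, for k = -4 to 4:
  r_xx[-4] = x[4]*x[0] = 0
  r_xx[-3] = x[3]*x[0] + x[4]*x[1] = 8
  r_xx[-2] = x[2]*x[0] + x[3]*x[1] + x[4]*x[2] = 2
  r_xx[-1] = x[1]*x[0] + x[2]*x[1] + x[3]*x[2] + x[4]*x[3] = -14
  r_xx[0] = x[0]*x[0] + x[1]*x[1] + x[2]*x[2] + x[3]*x[3] + x[4]*x[4] = 33
  r_xx[1] = x[0]*x[1] + x[1]*x[2] + x[2]*x[3] + x[3]*x[4] = -14
  r_xx[2] = x[0]*x[2] + x[1]*x[3] + x[2]*x[4] = 2
  r_xx[3] = x[0]*x[3] + x[1]*x[4] = 8
  r_xx[4] = x[0]*x[4] = 0
r_xx = [0, 8, 2, -14, 33, -14, 2, 8, 0]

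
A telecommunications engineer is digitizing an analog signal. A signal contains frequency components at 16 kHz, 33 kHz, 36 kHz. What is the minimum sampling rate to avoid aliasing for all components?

The highest frequency component is f_max = 36 kHz.
Nyquist rate = 2 * f_max = 2 * 36 kHz = 72 kHz.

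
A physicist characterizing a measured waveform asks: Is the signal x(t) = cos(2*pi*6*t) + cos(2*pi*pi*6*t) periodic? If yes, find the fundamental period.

f1 = 6 Hz, f2 = 6*pi Hz
Ratio f2/f1 = pi, which is irrational.
Since the frequency ratio is irrational, no common period exists.
The signal is not periodic.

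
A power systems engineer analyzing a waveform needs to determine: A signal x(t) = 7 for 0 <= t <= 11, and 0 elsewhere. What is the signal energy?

Energy = integral of |x(t)|^2 dt over the signal duration
= 7^2 * 11 = 49 * 11 = 539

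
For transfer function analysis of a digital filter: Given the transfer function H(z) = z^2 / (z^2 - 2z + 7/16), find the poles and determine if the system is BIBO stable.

Poles are roots of the denominator: z^2 - 2z + 7/16 = 0.
Quadratic formula: z = [-(-2) +/- sqrt((-2)^2 - 4*(7/16))] / 2
Discriminant = 4 - 7/4 = 9/4; sqrt = 3/2.
z = (2 +/- 3/2) / 2 => z = 7/4 or z = 1/4.
|p1| = 7/4, |p2| = 1/4.
For BIBO stability, all poles must lie inside the unit circle (|p| < 1).
System is UNSTABLE since at least one |p| >= 1.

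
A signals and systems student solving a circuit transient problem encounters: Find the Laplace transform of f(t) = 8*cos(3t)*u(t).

Standard pair: cos(wt)*u(t) <-> s/(s^2+w^2)
With w = 3: L{8*cos(3t)*u(t)} = 8s/(s^2+9)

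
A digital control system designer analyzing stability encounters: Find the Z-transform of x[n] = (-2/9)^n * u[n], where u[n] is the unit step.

The Z-transform of a^n * u[n] is z/(z-a) for |z| > |a|.
Here a = -2/9, so X(z) = z/(z - (-2/9)) = 9z/(9z + 2)
ROC: |z| > 2/9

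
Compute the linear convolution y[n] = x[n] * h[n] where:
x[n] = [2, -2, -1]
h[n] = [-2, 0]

y[n] = sum_k x[k]*h[n-k]. Output length = len(x) + len(h) - 1 = 3 + 2 - 1 = 4.
y[0] = 2*-2 = -4
y[1] = -2*-2 + 2*0 = 4
y[2] = -1*-2 + -2*0 = 2
y[3] = -1*0 = 0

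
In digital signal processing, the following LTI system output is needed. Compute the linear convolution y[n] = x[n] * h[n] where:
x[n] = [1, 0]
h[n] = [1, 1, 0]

y[n] = sum_k x[k]*h[n-k]. Output length = len(x) + len(h) - 1 = 2 + 3 - 1 = 4.
y[0] = 1*1 = 1
y[1] = 0*1 + 1*1 = 1
y[2] = 0*1 + 1*0 = 0
y[3] = 0*0 = 0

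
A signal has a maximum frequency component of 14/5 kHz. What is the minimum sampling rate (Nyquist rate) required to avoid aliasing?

By the Nyquist-Shannon sampling theorem,
the minimum sampling rate (Nyquist rate) must be at least 2 * f_max.
Nyquist rate = 2 * 14/5 kHz = 28/5 kHz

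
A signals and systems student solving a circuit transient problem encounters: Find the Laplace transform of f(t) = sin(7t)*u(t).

Standard pair: sin(wt)*u(t) <-> w/(s^2+w^2)
With w = 7: L{sin(7t)*u(t)} = 7/(s^2+49)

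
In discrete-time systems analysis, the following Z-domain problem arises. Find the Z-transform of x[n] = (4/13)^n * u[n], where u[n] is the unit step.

The Z-transform of a^n * u[n] is z/(z-a) for |z| > |a|.
Here a = 4/13, so X(z) = z/(z - (4/13)) = 13z/(13z - 4)
ROC: |z| > 4/13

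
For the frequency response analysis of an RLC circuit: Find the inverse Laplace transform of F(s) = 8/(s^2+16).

Standard pair: w/(s^2+w^2) <-> sin(wt)*u(t)
Recognize w^2 = 16, so w = 4; numerator 8 = 2*4.
f(t) = 2*sin(4t)*u(t)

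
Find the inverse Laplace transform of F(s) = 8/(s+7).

Standard pair: k/(s+a) <-> k*e^(-at)*u(t)
With k=8, a=7: f(t) = 8*e^(-7t)*u(t)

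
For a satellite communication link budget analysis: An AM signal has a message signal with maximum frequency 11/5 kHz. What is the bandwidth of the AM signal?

In AM (double-sideband), the bandwidth is twice the message frequency.
BW = 2 * f_m = 2 * 11/5 kHz = 22/5 kHz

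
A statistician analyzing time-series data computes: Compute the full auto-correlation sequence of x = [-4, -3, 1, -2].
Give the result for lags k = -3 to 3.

r_xx[k] = sum_m x[m]*x[m+k], indexed from 0, for k = -3 to 3:
  r_xx[-3] = x[3]*x[0] = 8
  r_xx[-2] = x[2]*x[0] + x[3]*x[1] = 2
  r_xx[-1] = x[1]*x[0] + x[2]*x[1] + x[3]*x[2] = 7
  r_xx[0] = x[0]*x[0] + x[1]*x[1] + x[2]*x[2] + x[3]*x[3] = 30
  r_xx[1] = x[0]*x[1] + x[1]*x[2] + x[2]*x[3] = 7
  r_xx[2] = x[0]*x[2] + x[1]*x[3] = 2
  r_xx[3] = x[0]*x[3] = 8
r_xx = [8, 2, 7, 30, 7, 2, 8]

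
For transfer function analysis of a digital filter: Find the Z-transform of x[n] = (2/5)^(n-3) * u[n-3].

Time-shifting property: if X(z) = Z{x[n]}, then Z{x[n-d]} = z^(-d) * X(z)
X(z) = z/(z - 2/5) for x[n] = (2/5)^n * u[n]
Z{x[n-3]} = z^(-3) * z/(z - 2/5) = z^(-2)/(z - 2/5)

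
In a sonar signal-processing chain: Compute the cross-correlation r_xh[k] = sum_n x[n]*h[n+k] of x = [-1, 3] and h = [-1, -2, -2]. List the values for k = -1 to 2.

Both sequences indexed from 0 and zero outside their support.
Lags with overlap: k = -1 to 2.
  r_xh[-1] = x[1]*h[0] = -3
  r_xh[0] = x[0]*h[0] + x[1]*h[1] = -5
  r_xh[1] = x[0]*h[1] + x[1]*h[2] = -4
  r_xh[2] = x[0]*h[2] = 2
r_xh = [-3, -5, -4, 2] (for k = -1, ..., 2)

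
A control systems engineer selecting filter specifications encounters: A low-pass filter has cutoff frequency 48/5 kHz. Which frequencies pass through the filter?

A low-pass filter passes all frequencies below the cutoff frequency 48/5 kHz and attenuates higher frequencies.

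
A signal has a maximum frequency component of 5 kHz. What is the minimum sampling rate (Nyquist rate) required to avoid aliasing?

By the Nyquist-Shannon sampling theorem,
the minimum sampling rate (Nyquist rate) must be at least 2 * f_max.
Nyquist rate = 2 * 5 kHz = 10 kHz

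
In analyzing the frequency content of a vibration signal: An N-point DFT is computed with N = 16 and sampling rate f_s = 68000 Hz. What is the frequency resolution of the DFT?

DFT frequency resolution = f_s / N
= 68000 / 16 = 4250 Hz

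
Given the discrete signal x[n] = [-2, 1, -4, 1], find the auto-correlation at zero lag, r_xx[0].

The auto-correlation at zero lag r_xx[0] equals the signal energy.
r_xx[0] = sum of x[n]^2 = (-2)^2 + 1^2 + (-4)^2 + 1^2
= 4 + 1 + 16 + 1 = 22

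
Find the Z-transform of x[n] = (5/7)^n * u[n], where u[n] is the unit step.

The Z-transform of a^n * u[n] is z/(z-a) for |z| > |a|.
Here a = 5/7, so X(z) = z/(z - (5/7)) = 7z/(7z - 5)
ROC: |z| > 5/7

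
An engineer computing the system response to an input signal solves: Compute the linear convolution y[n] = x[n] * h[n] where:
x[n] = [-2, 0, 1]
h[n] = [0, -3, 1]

y[n] = sum_k x[k]*h[n-k]. Output length = len(x) + len(h) - 1 = 3 + 3 - 1 = 5.
y[0] = -2*0 = 0
y[1] = 0*0 + -2*-3 = 6
y[2] = 1*0 + 0*-3 + -2*1 = -2
y[3] = 1*-3 + 0*1 = -3
y[4] = 1*1 = 1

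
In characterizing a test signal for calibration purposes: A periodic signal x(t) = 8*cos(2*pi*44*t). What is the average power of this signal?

Average power of A*cos(wt) is A^2/2.
P = 8^2 / 2 = 64/2 = 32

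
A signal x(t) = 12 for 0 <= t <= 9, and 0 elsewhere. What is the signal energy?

Energy = integral of |x(t)|^2 dt over the signal duration
= 12^2 * 9 = 144 * 9 = 1296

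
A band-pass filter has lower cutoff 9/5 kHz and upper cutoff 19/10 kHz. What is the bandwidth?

Bandwidth = f_high - f_low
= 19/10 kHz - 9/5 kHz = 1/10 kHz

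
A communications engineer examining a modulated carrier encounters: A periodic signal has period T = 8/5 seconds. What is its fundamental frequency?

The fundamental frequency is the reciprocal of the period.
f = 1/T = 1/(8/5) = 5/8 Hz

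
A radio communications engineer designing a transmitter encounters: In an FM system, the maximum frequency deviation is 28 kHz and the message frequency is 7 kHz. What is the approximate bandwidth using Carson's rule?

Carson's rule: BW = 2*(delta_f + f_m)
= 2*(28 + 7) kHz = 70 kHz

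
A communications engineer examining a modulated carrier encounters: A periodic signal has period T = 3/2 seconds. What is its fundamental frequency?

The fundamental frequency is the reciprocal of the period.
f = 1/T = 1/(3/2) = 2/3 Hz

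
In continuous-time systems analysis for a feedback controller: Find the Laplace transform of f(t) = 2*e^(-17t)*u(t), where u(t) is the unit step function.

Standard Laplace transform pair:
e^(-at)*u(t) <-> 1/(s+a)
With a = 17: L{2*e^(-17t)*u(t)} = 2/(s+17), ROC: Re(s) > -17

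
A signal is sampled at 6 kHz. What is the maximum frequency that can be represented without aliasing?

The maximum frequency that can be represented without aliasing
is the Nyquist frequency: f_max = f_s / 2 = 6 kHz / 2 = 3 kHz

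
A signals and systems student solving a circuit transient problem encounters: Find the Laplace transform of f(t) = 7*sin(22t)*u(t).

Standard pair: sin(wt)*u(t) <-> w/(s^2+w^2)
With w = 22: L{7*sin(22t)*u(t)} = 154/(s^2+484)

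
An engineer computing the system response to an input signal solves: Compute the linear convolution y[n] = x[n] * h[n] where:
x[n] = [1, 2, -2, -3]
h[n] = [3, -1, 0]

y[n] = sum_k x[k]*h[n-k]. Output length = len(x) + len(h) - 1 = 4 + 3 - 1 = 6.
y[0] = 1*3 = 3
y[1] = 2*3 + 1*-1 = 5
y[2] = -2*3 + 2*-1 + 1*0 = -8
y[3] = -3*3 + -2*-1 + 2*0 = -7
y[4] = -3*-1 + -2*0 = 3
y[5] = -3*0 = 0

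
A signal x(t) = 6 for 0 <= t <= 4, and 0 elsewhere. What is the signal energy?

Energy = integral of |x(t)|^2 dt over the signal duration
= 6^2 * 4 = 36 * 4 = 144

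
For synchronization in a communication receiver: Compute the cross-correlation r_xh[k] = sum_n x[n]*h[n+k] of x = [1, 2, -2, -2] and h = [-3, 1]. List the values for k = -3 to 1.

Both sequences indexed from 0 and zero outside their support.
Lags with overlap: k = -3 to 1.
  r_xh[-3] = x[3]*h[0] = 6
  r_xh[-2] = x[2]*h[0] + x[3]*h[1] = 4
  r_xh[-1] = x[1]*h[0] + x[2]*h[1] = -8
  r_xh[0] = x[0]*h[0] + x[1]*h[1] = -1
  r_xh[1] = x[0]*h[1] = 1
r_xh = [6, 4, -8, -1, 1] (for k = -3, ..., 1)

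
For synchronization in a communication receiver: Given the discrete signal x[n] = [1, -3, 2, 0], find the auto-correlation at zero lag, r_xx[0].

The auto-correlation at zero lag r_xx[0] equals the signal energy.
r_xx[0] = sum of x[n]^2 = 1^2 + (-3)^2 + 2^2 + 0^2
= 1 + 9 + 4 + 0 = 14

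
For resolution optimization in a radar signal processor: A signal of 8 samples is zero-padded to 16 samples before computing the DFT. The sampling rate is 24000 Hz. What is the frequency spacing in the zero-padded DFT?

Original DFT: N = 8, resolution = f_s/N = 24000/8 = 3000 Hz
Zero-padded DFT: N = 16, resolution = f_s/N = 24000/16 = 1500 Hz
Zero-padding interpolates the spectrum (finer frequency grid)
but does NOT improve the true spectral resolution (ability to resolve close frequencies).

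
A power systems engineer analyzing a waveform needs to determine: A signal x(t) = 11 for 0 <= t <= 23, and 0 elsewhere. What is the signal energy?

Energy = integral of |x(t)|^2 dt over the signal duration
= 11^2 * 23 = 121 * 23 = 2783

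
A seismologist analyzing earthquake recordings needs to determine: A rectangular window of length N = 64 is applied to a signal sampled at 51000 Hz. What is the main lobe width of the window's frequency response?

For a rectangular window of length N,
the main lobe width in frequency is 2*f_s/N.
= 2*51000/64 = 6375/4 Hz
This determines the minimum frequency separation for resolving two sinusoids.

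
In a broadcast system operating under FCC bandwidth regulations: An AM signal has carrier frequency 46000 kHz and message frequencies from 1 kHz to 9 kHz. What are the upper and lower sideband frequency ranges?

Upper sideband (USB) = fc + [fm_low, fm_high] = 46000 + [1, 9] = [46001, 46009] kHz
Lower sideband (LSB) = fc - [fm_high, fm_low] = 46000 - [9, 1] = [45991, 45999] kHz
Total occupied spectrum: 45991 kHz to 46009 kHz (plus carrier at 46000 kHz)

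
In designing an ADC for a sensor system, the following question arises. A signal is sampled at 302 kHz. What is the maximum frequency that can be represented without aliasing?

The maximum frequency that can be represented without aliasing
is the Nyquist frequency: f_max = f_s / 2 = 302 kHz / 2 = 151 kHz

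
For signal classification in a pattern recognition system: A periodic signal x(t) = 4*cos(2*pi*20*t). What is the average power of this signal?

Average power of A*cos(wt) is A^2/2.
P = 4^2 / 2 = 16/2 = 8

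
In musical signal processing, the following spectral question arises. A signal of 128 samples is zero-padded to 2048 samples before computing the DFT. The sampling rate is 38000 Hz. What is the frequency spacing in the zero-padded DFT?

Original DFT: N = 128, resolution = f_s/N = 38000/128 = 2375/8 Hz
Zero-padded DFT: N = 2048, resolution = f_s/N = 38000/2048 = 2375/128 Hz
Zero-padding interpolates the spectrum (finer frequency grid)
but does NOT improve the true spectral resolution (ability to resolve close frequencies).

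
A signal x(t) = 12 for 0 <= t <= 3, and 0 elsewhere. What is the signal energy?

Energy = integral of |x(t)|^2 dt over the signal duration
= 12^2 * 3 = 144 * 3 = 432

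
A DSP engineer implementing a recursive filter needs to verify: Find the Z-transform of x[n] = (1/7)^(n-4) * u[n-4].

Time-shifting property: if X(z) = Z{x[n]}, then Z{x[n-d]} = z^(-d) * X(z)
X(z) = z/(z - 1/7) for x[n] = (1/7)^n * u[n]
Z{x[n-4]} = z^(-4) * z/(z - 1/7) = z^(-3)/(z - 1/7)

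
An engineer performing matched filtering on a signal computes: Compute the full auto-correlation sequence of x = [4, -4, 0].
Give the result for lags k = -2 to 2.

r_xx[k] = sum_m x[m]*x[m+k], indexed from 0, for k = -2 to 2:
  r_xx[-2] = x[2]*x[0] = 0
  r_xx[-1] = x[1]*x[0] + x[2]*x[1] = -16
  r_xx[0] = x[0]*x[0] + x[1]*x[1] + x[2]*x[2] = 32
  r_xx[1] = x[0]*x[1] + x[1]*x[2] = -16
  r_xx[2] = x[0]*x[2] = 0
r_xx = [0, -16, 32, -16, 0]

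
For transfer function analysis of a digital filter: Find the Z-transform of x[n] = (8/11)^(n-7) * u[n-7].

Time-shifting property: if X(z) = Z{x[n]}, then Z{x[n-d]} = z^(-d) * X(z)
X(z) = z/(z - 8/11) for x[n] = (8/11)^n * u[n]
Z{x[n-7]} = z^(-7) * z/(z - 8/11) = z^(-6)/(z - 8/11)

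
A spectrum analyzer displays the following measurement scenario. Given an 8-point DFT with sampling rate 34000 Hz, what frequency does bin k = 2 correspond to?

The frequency of DFT bin k is: f_k = k * f_s / N
f_2 = 2 * 34000 / 8 = 8500 Hz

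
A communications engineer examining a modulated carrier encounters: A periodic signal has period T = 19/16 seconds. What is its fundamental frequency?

The fundamental frequency is the reciprocal of the period.
f = 1/T = 1/(19/16) = 16/19 Hz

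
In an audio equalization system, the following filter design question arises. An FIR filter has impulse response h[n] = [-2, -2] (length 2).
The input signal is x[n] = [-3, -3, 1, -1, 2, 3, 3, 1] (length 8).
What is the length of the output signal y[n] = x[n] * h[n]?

For linear convolution, the output length is:
len(y) = len(x) + len(h) - 1 = 8 + 2 - 1 = 9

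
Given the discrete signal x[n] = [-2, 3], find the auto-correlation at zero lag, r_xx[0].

The auto-correlation at zero lag r_xx[0] equals the signal energy.
r_xx[0] = sum of x[n]^2 = (-2)^2 + 3^2
= 4 + 9 = 13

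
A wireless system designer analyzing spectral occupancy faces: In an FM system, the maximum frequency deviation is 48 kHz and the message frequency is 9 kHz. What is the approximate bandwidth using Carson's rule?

Carson's rule: BW = 2*(delta_f + f_m)
= 2*(48 + 9) kHz = 114 kHz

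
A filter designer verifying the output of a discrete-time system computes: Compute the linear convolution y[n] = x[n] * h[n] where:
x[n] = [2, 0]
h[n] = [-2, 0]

y[n] = sum_k x[k]*h[n-k]. Output length = len(x) + len(h) - 1 = 2 + 2 - 1 = 3.
y[0] = 2*-2 = -4
y[1] = 0*-2 + 2*0 = 0
y[2] = 0*0 = 0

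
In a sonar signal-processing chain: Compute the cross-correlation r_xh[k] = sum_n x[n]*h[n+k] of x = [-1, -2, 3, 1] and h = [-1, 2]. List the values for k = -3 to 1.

Both sequences indexed from 0 and zero outside their support.
Lags with overlap: k = -3 to 1.
  r_xh[-3] = x[3]*h[0] = -1
  r_xh[-2] = x[2]*h[0] + x[3]*h[1] = -1
  r_xh[-1] = x[1]*h[0] + x[2]*h[1] = 8
  r_xh[0] = x[0]*h[0] + x[1]*h[1] = -3
  r_xh[1] = x[0]*h[1] = -2
r_xh = [-1, -1, 8, -3, -2] (for k = -3, ..., 1)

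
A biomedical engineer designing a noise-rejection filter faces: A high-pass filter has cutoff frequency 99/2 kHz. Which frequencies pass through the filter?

A high-pass filter passes all frequencies above the cutoff frequency 99/2 kHz and attenuates lower frequencies.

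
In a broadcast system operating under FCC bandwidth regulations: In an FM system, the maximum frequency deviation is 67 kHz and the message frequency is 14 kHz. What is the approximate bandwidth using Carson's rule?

Carson's rule: BW = 2*(delta_f + f_m)
= 2*(67 + 14) kHz = 162 kHz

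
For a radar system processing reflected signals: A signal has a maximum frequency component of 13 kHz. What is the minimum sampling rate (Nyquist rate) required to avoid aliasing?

By the Nyquist-Shannon sampling theorem,
the minimum sampling rate (Nyquist rate) must be at least 2 * f_max.
Nyquist rate = 2 * 13 kHz = 26 kHz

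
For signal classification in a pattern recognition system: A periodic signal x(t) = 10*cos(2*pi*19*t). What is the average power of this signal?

Average power of A*cos(wt) is A^2/2.
P = 10^2 / 2 = 100/2 = 50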